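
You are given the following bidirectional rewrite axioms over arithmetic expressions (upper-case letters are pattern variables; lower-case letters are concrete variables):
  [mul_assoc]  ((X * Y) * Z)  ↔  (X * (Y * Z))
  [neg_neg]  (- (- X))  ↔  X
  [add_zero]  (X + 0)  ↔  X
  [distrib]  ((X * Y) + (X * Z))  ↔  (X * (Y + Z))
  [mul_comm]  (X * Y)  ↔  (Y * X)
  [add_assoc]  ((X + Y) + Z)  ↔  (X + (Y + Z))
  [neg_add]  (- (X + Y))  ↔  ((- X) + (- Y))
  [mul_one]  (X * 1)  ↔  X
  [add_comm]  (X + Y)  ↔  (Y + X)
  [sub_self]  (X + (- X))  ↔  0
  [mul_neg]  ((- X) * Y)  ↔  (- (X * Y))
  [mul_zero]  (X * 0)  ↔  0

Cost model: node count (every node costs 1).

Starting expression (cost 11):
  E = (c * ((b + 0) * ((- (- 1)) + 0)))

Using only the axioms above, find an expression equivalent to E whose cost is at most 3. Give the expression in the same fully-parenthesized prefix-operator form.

(1) ((- (- 1)) + 0)  =[add_zero →]=  (- (- 1))    ⊢ (c * ((b + 0) * (- (- 1))))
(2) (- (- 1))  =[neg_neg →]=  1    ⊢ (c * ((b + 0) * 1))
(3) ((b + 0) * 1)  =[mul_one →]=  (b + 0)    ⊢ (c * (b + 0))
(4) (b + 0)  =[add_zero →]=  b    ⊢ cost 3, within 3

(c * b)   [cost 3]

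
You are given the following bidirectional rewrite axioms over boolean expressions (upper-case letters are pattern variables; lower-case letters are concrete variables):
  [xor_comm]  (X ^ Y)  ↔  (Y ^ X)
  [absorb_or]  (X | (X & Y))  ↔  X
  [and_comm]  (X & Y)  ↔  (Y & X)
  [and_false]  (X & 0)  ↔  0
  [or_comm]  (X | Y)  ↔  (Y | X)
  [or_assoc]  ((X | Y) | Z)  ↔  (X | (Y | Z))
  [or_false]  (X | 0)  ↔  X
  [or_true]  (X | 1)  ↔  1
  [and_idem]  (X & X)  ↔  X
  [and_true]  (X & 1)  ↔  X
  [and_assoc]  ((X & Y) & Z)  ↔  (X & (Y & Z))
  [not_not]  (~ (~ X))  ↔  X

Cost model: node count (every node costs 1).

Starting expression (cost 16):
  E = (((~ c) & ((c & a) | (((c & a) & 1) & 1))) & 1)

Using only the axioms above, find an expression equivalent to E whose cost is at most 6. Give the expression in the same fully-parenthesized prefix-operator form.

(1) (((c & a) & 1) & 1)  =[and_true →]=  ((c & a) & 1)    ⊢ (((~ c) & ((c & a) | ((c & a) & 1))) & 1)
(2) (((~ c) & ((c & a) | ((c & a) & 1))) & 1)  =[and_true →]=  ((~ c) & ((c & a) | ((c & a) & 1)))
(3) ((c & a) | ((c & a) & 1))  =[absorb_or →]=  (c & a)    ⊢ cost 6, within 6

((~ c) & (c & a))   [cost 6]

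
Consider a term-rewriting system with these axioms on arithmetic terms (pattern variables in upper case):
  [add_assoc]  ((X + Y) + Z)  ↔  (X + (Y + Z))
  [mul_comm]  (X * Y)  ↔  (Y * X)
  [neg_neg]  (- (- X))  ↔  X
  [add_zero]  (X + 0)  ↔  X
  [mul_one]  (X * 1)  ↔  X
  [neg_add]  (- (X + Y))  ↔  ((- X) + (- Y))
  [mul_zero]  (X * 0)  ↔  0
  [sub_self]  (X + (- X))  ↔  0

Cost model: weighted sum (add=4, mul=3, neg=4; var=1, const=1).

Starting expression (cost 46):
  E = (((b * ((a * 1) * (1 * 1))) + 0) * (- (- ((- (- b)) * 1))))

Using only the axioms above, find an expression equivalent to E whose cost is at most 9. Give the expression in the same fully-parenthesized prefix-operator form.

((b * a) * b)   [cost 9]

1. [mul_one →] ((- (- b)) * 1)  →  (- (- b));  E = (((b * ((a * 1) * (1 * 1))) + 0) * (- (- (- (- b)))))
2. [mul_one →] (a * 1)  →  a;  E = (((b * (a * (1 * 1))) + 0) * (- (- (- (- b)))))
3. [neg_neg →] (- (- b))  →  b;  E = (((b * (a * (1 * 1))) + 0) * (- (- b)))
4. [neg_neg →] (- (- b))  →  b;  E = (((b * (a * (1 * 1))) + 0) * b)
5. [mul_one →] (1 * 1)  →  1;  E = (((b * (a * 1)) + 0) * b)
6. [add_zero →] ((b * (a * 1)) + 0)  →  (b * (a * 1));  E = ((b * (a * 1)) * b)
7. [mul_one →] (a * 1)  →  a;  cost 9 ≤ 9, done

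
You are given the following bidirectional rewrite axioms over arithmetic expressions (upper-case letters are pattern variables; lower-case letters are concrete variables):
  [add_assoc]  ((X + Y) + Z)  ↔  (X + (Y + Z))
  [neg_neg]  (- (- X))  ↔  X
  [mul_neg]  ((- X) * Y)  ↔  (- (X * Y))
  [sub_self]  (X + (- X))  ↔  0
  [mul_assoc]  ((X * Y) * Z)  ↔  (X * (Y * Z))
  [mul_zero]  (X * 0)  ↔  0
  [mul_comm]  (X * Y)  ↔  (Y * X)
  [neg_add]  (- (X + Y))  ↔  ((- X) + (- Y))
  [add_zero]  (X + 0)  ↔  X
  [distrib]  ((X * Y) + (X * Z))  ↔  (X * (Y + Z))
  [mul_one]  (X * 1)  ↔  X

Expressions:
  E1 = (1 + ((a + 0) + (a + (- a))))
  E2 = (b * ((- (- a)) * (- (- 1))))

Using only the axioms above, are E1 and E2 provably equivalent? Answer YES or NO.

All listed rules preserve value, hence provable equivalence implies equal values everywhere; look for a separating assignment.
a=0, b=0 gives E1 ↦ 1, E2 ↦ 0; values differ ⇒ not provably equivalent.

NO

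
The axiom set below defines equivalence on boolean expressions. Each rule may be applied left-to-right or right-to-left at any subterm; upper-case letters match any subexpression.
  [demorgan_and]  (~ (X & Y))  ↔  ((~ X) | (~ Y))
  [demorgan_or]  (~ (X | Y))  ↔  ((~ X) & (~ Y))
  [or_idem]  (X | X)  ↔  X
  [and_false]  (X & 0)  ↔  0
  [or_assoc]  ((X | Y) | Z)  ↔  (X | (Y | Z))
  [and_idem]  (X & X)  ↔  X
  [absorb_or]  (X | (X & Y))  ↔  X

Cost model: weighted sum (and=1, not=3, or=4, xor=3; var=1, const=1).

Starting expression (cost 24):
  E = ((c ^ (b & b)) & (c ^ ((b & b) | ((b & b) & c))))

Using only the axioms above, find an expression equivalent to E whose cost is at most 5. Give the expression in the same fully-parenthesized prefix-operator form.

1. [absorb_or →] ((b & b) | ((b & b) & c))  →  (b & b);  E = ((c ^ (b & b)) & (c ^ (b & b)))
2. [and_idem →] ((c ^ (b & b)) & (c ^ (b & b)))  →  (c ^ (b & b))
3. [and_idem →] (b & b)  →  b;  cost 5 ≤ 5, done

(c ^ b)   [cost 5]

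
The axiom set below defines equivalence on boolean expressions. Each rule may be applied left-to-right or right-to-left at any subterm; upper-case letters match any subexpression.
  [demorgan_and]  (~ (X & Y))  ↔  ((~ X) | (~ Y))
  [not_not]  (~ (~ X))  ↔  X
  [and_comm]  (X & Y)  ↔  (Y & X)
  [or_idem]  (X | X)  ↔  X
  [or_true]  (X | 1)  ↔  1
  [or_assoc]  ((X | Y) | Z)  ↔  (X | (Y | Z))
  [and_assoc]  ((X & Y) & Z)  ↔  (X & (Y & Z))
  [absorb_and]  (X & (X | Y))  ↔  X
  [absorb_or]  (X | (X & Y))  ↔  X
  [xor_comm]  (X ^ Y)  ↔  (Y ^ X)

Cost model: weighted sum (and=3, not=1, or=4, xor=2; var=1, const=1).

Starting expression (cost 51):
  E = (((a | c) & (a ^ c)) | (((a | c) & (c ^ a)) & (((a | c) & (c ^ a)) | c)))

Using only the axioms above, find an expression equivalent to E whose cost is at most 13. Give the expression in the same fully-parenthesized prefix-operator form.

((a | c) & (a ^ c))   [cost 13]

1. [absorb_and →] (((a | c) & (c ^ a)) & (((a | c) & (c ^ a)) | c))  →  ((a | c) & (c ^ a));  E = (((a | c) & (a ^ c)) | ((a | c) & (c ^ a)))
2. [xor_comm →] (c ^ a)  →  (a ^ c);  E = (((a | c) & (a ^ c)) | ((a | c) & (a ^ c)))
3. [or_idem →] (((a | c) & (a ^ c)) | ((a | c) & (a ^ c)))  →  ((a | c) & (a ^ c));  cost 13 ≤ 13, done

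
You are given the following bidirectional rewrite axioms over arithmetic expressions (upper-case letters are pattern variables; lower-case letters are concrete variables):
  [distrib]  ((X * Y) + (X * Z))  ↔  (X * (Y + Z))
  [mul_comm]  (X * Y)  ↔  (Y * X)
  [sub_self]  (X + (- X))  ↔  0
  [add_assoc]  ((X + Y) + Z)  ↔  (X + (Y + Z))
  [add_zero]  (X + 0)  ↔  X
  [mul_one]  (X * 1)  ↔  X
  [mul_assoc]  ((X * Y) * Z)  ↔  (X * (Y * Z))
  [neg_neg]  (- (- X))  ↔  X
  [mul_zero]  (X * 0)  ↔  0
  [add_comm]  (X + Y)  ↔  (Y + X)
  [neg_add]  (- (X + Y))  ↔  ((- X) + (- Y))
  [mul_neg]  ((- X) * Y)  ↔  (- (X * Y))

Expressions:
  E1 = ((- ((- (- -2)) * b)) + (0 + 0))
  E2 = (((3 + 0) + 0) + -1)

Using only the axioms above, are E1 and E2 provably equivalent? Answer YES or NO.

NO

Every axiom is a valid identity, so a rewrite proof would force E1 and E2 to agree under every assignment.
At b=0: E1 = 0 but E2 = 2; they differ, so no derivation exists.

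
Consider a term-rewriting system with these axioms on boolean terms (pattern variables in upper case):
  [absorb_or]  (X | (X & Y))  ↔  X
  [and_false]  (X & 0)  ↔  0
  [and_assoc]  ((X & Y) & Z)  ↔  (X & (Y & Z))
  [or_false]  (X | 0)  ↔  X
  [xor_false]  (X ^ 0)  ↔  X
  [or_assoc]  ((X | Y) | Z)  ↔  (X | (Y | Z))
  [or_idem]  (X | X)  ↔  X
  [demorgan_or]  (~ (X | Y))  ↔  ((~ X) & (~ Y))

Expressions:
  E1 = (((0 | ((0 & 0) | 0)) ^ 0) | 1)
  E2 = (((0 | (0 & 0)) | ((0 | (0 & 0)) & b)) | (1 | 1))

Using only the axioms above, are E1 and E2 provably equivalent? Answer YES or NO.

step 1: or_false (→) rewrites ((0 & 0) | 0) into (0 & 0), now (((0 | (0 & 0)) ^ 0) | 1)
step 2: absorb_or (→) rewrites (0 | (0 & 0)) into 0, now ((0 ^ 0) | 1)
step 3: xor_false (→) rewrites (0 ^ 0) into 0, now (0 | 1)
step 4: absorb_or (←) rewrites 0 into (0 | (0 & 0)), now ((0 | (0 & 0)) | 1)
step 5: or_idem (←) rewrites 1 into (1 | 1), now ((0 | (0 & 0)) | (1 | 1))
step 6: absorb_or (←) rewrites (0 | (0 & 0)) into ((0 | (0 & 0)) | ((0 | (0 & 0)) & b)), which is E2

YES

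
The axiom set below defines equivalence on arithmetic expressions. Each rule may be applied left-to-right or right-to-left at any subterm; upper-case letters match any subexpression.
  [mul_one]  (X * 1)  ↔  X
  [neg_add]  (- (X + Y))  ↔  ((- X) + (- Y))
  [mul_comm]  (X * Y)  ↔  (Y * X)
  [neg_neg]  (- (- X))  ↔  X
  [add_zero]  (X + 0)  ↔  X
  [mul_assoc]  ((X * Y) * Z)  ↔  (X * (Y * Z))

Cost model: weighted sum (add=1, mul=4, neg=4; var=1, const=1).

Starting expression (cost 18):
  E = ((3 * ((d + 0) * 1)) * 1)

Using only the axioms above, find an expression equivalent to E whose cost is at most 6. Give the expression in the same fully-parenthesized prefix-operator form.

(3 * d)   [cost 6]

(1) (d + 0)  =[add_zero →]=  d    ⊢ ((3 * (d * 1)) * 1)
(2) (d * 1)  =[mul_one →]=  d    ⊢ ((3 * d) * 1)
(3) ((3 * d) * 1)  =[mul_one →]=  (3 * d)    ⊢ cost 6, within 6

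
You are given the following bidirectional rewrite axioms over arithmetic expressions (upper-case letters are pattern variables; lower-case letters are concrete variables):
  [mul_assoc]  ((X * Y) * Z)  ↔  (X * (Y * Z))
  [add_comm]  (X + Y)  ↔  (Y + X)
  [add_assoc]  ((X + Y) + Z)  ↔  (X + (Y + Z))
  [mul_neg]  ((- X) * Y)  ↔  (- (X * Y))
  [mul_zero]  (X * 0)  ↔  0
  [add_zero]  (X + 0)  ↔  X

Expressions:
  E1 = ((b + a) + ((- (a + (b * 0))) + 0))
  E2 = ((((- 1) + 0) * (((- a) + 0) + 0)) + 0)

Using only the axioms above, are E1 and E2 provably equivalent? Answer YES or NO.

All listed rules preserve value, hence provable equivalence implies equal values everywhere; look for a separating assignment.
a=0, b=1 gives E1 ↦ 1, E2 ↦ 0; values differ ⇒ not provably equivalent.

NO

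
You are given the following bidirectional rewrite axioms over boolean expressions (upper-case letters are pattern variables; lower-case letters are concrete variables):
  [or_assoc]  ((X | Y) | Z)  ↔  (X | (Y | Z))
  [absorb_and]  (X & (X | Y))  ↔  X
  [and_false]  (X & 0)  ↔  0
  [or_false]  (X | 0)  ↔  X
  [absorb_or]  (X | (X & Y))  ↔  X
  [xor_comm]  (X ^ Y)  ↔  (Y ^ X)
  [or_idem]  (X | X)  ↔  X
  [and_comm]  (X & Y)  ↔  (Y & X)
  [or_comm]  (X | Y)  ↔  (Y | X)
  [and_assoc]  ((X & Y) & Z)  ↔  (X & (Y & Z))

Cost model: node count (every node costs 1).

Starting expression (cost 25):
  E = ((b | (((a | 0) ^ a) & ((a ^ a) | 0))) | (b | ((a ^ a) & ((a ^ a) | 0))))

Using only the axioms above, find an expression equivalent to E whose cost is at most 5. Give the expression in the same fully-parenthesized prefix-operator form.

(b | (a ^ a))   [cost 5]

1. [or_false →] (a | 0)  →  a;  E = ((b | ((a ^ a) & ((a ^ a) | 0))) | (b | ((a ^ a) & ((a ^ a) | 0))))
2. [or_idem →] ((b | ((a ^ a) & ((a ^ a) | 0))) | (b | ((a ^ a) & ((a ^ a) | 0))))  →  (b | ((a ^ a) & ((a ^ a) | 0)))
3. [absorb_and →] ((a ^ a) & ((a ^ a) | 0))  →  (a ^ a);  cost 5 ≤ 5, done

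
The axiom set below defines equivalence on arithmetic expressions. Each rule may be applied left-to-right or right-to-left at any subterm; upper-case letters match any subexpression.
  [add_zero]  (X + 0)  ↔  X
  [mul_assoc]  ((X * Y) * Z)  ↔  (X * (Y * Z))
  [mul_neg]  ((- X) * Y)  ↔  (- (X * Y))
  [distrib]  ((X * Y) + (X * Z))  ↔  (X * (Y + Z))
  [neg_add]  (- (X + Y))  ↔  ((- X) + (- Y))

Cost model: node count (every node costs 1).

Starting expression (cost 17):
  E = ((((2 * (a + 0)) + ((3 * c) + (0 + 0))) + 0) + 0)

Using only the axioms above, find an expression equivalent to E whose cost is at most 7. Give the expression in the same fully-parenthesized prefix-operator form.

1. [add_zero →] ((((2 * (a + 0)) + ((3 * c) + (0 + 0))) + 0) + 0)  →  (((2 * (a + 0)) + ((3 * c) + (0 + 0))) + 0)
2. [add_zero →] (((2 * (a + 0)) + ((3 * c) + (0 + 0))) + 0)  →  ((2 * (a + 0)) + ((3 * c) + (0 + 0)))
3. [add_zero →] (0 + 0)  →  0;  E = ((2 * (a + 0)) + ((3 * c) + 0))
4. [add_zero →] (a + 0)  →  a;  E = ((2 * a) + ((3 * c) + 0))
5. [add_zero →] ((3 * c) + 0)  →  (3 * c);  cost 7 ≤ 7, done

((2 * a) + (3 * c))   [cost 7]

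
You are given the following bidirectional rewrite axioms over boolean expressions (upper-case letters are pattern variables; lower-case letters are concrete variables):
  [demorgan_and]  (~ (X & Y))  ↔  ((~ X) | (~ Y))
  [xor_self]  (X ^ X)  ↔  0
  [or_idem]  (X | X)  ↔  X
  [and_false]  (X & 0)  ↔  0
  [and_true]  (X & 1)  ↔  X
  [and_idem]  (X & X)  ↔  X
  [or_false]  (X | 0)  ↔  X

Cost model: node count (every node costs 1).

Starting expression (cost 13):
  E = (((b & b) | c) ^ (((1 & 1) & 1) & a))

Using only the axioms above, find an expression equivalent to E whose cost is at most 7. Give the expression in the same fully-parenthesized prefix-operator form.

step 1: and_true (→) rewrites ((1 & 1) & 1) into (1 & 1), now (((b & b) | c) ^ ((1 & 1) & a))
step 2: and_idem (→) rewrites (1 & 1) into 1, now (((b & b) | c) ^ (1 & a))
step 3: and_idem (→) rewrites (b & b) into b, reaching cost 7 (bound 7)

((b | c) ^ (1 & a))   [cost 7]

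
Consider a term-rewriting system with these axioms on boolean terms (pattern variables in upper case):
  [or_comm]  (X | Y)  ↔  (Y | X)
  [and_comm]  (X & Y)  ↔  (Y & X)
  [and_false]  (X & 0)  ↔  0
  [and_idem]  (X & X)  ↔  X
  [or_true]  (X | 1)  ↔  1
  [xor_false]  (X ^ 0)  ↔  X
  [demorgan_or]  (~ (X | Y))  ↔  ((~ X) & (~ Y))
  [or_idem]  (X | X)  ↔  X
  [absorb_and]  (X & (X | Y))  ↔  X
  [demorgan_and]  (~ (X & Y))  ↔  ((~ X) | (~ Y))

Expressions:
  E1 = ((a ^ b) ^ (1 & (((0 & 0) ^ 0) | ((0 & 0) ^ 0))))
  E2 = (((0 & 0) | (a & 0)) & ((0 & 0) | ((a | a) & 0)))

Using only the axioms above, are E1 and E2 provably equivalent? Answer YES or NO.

NO

Every axiom is a valid identity, so a rewrite proof would force E1 and E2 to agree under every assignment.
At a=0, b=1: E1 = 1 but E2 = 0; they differ, so no derivation exists.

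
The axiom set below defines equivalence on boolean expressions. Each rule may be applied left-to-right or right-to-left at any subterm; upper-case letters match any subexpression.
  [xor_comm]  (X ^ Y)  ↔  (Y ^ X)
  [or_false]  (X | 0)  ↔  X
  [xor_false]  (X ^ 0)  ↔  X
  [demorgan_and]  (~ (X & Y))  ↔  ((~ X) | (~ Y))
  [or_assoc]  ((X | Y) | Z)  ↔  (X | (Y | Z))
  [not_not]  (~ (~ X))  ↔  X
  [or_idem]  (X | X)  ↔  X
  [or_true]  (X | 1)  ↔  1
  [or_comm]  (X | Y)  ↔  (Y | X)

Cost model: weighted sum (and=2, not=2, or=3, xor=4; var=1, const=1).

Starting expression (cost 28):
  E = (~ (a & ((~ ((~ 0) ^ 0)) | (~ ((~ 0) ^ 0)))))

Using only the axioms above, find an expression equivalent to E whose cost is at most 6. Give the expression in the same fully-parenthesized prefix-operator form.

(~ (a & 0))   [cost 6]

step 1: or_idem (→) rewrites ((~ ((~ 0) ^ 0)) | (~ ((~ 0) ^ 0))) into (~ ((~ 0) ^ 0)), now (~ (a & (~ ((~ 0) ^ 0))))
step 2: xor_false (→) rewrites ((~ 0) ^ 0) into (~ 0), now (~ (a & (~ (~ 0))))
step 3: not_not (→) rewrites (~ (~ 0)) into 0, reaching cost 6 (bound 6)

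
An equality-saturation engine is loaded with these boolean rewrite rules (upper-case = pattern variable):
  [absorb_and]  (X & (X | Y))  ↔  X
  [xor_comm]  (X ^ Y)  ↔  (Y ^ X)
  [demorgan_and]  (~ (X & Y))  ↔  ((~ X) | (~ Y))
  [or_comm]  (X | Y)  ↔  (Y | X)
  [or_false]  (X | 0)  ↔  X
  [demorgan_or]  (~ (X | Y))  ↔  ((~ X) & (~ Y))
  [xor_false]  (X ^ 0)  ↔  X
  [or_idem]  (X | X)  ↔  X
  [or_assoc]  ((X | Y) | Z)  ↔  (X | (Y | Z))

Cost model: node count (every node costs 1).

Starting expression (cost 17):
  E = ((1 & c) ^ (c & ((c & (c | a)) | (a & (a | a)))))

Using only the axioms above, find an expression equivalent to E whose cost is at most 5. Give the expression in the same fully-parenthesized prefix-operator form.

((1 & c) ^ c)   [cost 5]

(1) (a & (a | a))  =[absorb_and →]=  a    ⊢ ((1 & c) ^ (c & ((c & (c | a)) | a)))
(2) (c & (c | a))  =[absorb_and →]=  c    ⊢ ((1 & c) ^ (c & (c | a)))
(3) (c & (c | a))  =[absorb_and →]=  c    ⊢ cost 5, within 5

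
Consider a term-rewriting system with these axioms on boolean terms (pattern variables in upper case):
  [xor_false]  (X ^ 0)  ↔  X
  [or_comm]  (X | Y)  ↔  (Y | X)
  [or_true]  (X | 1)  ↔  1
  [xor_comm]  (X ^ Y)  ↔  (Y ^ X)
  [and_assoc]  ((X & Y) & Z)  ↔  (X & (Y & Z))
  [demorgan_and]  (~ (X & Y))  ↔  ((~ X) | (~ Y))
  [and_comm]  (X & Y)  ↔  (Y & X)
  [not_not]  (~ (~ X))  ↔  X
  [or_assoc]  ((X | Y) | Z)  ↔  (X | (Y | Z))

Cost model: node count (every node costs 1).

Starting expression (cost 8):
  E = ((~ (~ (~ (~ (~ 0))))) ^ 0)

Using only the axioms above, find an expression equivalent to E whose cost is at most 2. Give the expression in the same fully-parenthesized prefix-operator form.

(~ 0)   [cost 2]

(1) ((~ (~ (~ (~ (~ 0))))) ^ 0)  =[xor_false →]=  (~ (~ (~ (~ (~ 0)))))
(2) (~ (~ (~ (~ 0))))  =[not_not →]=  (~ (~ 0))    ⊢ (~ (~ (~ 0)))
(3) (~ (~ (~ 0)))  =[not_not →]=  (~ 0)    ⊢ cost 2, within 2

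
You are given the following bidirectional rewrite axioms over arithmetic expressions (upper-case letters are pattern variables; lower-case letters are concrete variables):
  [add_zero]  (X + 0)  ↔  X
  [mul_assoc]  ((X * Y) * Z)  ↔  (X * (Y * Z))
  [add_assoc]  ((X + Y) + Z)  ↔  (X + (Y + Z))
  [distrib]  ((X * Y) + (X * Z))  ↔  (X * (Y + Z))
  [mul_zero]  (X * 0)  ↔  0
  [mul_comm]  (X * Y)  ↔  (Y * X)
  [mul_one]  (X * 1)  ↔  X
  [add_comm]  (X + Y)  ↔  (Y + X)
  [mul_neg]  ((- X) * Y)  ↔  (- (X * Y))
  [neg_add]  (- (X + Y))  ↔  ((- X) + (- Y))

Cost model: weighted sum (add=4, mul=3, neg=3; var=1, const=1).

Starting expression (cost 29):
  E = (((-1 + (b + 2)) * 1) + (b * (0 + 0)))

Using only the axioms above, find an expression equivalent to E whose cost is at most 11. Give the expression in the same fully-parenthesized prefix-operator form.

(-1 + (b + 2))   [cost 11]

(1) ((-1 + (b + 2)) * 1)  =[mul_one →]=  (-1 + (b + 2))    ⊢ ((-1 + (b + 2)) + (b * (0 + 0)))
(2) (0 + 0)  =[add_zero →]=  0    ⊢ ((-1 + (b + 2)) + (b * 0))
(3) (b * 0)  =[mul_zero →]=  0    ⊢ ((-1 + (b + 2)) + 0)
(4) ((-1 + (b + 2)) + 0)  =[add_assoc →]=  (-1 + ((b + 2) + 0))
(5) ((b + 2) + 0)  =[add_zero →]=  (b + 2)    ⊢ cost 11, within 11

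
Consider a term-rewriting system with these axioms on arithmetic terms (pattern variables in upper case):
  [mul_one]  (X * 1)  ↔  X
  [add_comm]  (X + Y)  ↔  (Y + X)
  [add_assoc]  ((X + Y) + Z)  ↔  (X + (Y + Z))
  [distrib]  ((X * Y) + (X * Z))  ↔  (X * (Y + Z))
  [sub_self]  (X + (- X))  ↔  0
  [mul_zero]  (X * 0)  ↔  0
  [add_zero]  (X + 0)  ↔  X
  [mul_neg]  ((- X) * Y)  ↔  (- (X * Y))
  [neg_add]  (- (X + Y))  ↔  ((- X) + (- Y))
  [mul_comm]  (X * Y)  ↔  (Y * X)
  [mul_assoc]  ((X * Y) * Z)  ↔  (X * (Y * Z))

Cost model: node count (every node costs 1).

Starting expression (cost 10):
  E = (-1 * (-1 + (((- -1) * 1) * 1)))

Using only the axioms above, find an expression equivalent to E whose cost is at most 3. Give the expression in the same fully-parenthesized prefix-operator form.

(-1 * 0)   [cost 3]

(1) ((- -1) * 1)  =[mul_one →]=  (- -1)    ⊢ (-1 * (-1 + ((- -1) * 1)))
(2) ((- -1) * 1)  =[mul_one →]=  (- -1)    ⊢ (-1 * (-1 + (- -1)))
(3) (-1 + (- -1))  =[sub_self →]=  0    ⊢ cost 3, within 3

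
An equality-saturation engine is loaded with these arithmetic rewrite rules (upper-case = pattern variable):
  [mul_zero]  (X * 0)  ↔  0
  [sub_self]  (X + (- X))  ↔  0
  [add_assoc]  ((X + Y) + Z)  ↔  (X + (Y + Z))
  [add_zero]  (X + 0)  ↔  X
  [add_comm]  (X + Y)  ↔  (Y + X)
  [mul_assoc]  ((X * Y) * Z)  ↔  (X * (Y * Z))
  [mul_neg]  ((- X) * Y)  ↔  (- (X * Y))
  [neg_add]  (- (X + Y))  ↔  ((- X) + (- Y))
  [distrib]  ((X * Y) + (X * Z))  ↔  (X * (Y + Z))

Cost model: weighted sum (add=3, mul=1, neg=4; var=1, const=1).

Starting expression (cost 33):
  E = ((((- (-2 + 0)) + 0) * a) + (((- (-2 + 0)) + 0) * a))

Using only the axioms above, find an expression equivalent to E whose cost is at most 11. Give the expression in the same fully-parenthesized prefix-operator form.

(1) ((((- (-2 + 0)) + 0) * a) + (((- (-2 + 0)) + 0) * a))  =[distrib →]=  (((- (-2 + 0)) + 0) * (a + a))
(2) ((- (-2 + 0)) + 0)  =[add_zero →]=  (- (-2 + 0))    ⊢ ((- (-2 + 0)) * (a + a))
(3) (-2 + 0)  =[add_zero →]=  -2    ⊢ cost 11, within 11

((- -2) * (a + a))   [cost 11]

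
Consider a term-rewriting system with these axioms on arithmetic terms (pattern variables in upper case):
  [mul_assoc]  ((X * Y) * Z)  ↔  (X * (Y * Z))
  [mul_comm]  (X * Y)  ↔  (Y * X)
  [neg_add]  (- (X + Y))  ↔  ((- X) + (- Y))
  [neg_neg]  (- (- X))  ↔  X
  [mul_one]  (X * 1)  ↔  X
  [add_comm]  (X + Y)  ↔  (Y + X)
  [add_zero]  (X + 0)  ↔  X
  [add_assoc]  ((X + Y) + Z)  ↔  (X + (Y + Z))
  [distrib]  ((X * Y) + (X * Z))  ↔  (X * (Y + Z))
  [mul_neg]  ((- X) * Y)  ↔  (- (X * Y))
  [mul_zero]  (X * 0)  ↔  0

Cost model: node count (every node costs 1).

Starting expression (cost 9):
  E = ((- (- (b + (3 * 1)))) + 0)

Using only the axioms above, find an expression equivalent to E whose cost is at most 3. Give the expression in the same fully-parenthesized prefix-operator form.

1. [add_zero →] ((- (- (b + (3 * 1)))) + 0)  →  (- (- (b + (3 * 1))))
2. [mul_one →] (3 * 1)  →  3;  E = (- (- (b + 3)))
3. [neg_neg →] (- (- (b + 3)))  →  (b + 3);  cost 3 ≤ 3, done

(b + 3)   [cost 3]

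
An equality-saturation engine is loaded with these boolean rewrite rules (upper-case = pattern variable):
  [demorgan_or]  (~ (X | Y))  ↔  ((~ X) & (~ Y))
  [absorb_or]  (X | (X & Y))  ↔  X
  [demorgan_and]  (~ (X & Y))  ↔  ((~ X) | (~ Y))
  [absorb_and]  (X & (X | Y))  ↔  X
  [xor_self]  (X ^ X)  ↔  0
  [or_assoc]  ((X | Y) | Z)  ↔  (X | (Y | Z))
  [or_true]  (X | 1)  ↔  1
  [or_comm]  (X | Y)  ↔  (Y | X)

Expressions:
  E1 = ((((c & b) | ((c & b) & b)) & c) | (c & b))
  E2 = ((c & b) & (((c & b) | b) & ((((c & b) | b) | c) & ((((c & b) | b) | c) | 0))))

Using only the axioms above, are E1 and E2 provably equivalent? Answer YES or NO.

step 1: absorb_or (→) rewrites ((c & b) | ((c & b) & b)) into (c & b), now (((c & b) & c) | (c & b))
step 2: or_comm (→) rewrites (((c & b) & c) | (c & b)) into ((c & b) | ((c & b) & c))
step 3: absorb_or (→) rewrites ((c & b) | ((c & b) & c)) into (c & b)
step 4: absorb_and (←) rewrites (c & b) into ((c & b) & ((c & b) | b))
step 5: absorb_and (←) rewrites ((c & b) | b) into (((c & b) | b) & (((c & b) | b) | c)), now ((c & b) & (((c & b) | b) & (((c & b) | b) | c)))
step 6: absorb_and (←) rewrites (((c & b) | b) | c) into ((((c & b) | b) | c) & ((((c & b) | b) | c) | 0)), which is E2

YES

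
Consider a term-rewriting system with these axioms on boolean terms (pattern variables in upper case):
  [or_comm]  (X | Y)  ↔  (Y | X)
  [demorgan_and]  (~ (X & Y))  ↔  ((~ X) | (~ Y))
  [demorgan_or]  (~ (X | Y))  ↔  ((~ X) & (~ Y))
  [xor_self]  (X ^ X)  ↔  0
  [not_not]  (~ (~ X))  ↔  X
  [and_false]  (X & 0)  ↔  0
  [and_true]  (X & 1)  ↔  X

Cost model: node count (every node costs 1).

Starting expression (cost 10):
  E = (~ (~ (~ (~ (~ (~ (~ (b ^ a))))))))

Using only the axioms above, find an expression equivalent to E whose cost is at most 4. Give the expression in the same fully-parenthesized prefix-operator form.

(1) (~ (~ (~ (~ (~ (~ (b ^ a)))))))  =[not_not →]=  (~ (~ (~ (~ (b ^ a)))))    ⊢ (~ (~ (~ (~ (~ (b ^ a))))))
(2) (~ (~ (~ (~ (b ^ a)))))  =[not_not →]=  (~ (~ (b ^ a)))    ⊢ (~ (~ (~ (b ^ a))))
(3) (~ (~ (b ^ a)))  =[not_not →]=  (b ^ a)    ⊢ cost 4, within 4

(~ (b ^ a))   [cost 4]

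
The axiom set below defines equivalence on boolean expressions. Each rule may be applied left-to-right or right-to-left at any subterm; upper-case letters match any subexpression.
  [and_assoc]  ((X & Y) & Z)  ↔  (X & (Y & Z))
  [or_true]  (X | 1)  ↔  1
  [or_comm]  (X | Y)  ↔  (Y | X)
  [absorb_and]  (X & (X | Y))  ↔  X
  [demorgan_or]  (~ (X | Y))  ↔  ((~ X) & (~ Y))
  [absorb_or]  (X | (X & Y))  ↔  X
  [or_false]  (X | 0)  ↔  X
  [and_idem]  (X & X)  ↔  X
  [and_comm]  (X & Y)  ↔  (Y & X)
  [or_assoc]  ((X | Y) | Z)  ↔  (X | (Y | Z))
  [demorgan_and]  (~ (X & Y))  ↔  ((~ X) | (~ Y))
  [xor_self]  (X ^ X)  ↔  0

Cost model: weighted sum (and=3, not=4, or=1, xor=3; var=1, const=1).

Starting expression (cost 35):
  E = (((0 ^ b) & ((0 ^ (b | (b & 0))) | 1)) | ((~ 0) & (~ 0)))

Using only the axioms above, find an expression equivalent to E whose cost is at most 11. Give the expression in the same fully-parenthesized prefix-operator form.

1. [absorb_or →] (b | (b & 0))  →  b;  E = (((0 ^ b) & ((0 ^ b) | 1)) | ((~ 0) & (~ 0)))
2. [and_idem →] ((~ 0) & (~ 0))  →  (~ 0);  E = (((0 ^ b) & ((0 ^ b) | 1)) | (~ 0))
3. [absorb_and →] ((0 ^ b) & ((0 ^ b) | 1))  →  (0 ^ b);  cost 11 ≤ 11, done

((0 ^ b) | (~ 0))   [cost 11]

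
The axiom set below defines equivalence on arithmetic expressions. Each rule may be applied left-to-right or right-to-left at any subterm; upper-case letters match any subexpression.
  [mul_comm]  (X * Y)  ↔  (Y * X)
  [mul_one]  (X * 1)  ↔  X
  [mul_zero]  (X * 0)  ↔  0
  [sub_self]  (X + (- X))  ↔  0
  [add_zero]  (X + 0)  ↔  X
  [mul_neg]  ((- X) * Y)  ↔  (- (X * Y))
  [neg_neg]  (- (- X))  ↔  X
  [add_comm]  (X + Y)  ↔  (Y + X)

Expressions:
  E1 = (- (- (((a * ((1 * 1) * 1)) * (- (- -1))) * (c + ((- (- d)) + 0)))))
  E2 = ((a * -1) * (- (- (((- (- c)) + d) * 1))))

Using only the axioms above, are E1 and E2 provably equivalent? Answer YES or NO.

1. [neg_neg →] (- (- (((a * ((1 * 1) * 1)) * (- (- -1))) * (c + ((- (- d)) + 0)))))  →  (((a * ((1 * 1) * 1)) * (- (- -1))) * (c + ((- (- d)) + 0)))
2. [add_zero →] ((- (- d)) + 0)  →  (- (- d));  E1 = (((a * ((1 * 1) * 1)) * (- (- -1))) * (c + (- (- d))))
3. [neg_neg →] (- (- d))  →  d;  E1 = (((a * ((1 * 1) * 1)) * (- (- -1))) * (c + d))
4. [neg_neg →] (- (- -1))  →  -1;  E1 = (((a * ((1 * 1) * 1)) * -1) * (c + d))
5. [mul_one →] ((1 * 1) * 1)  →  (1 * 1);  E1 = (((a * (1 * 1)) * -1) * (c + d))
6. [mul_one →] (1 * 1)  →  1;  E1 = (((a * 1) * -1) * (c + d))
7. [mul_one →] (a * 1)  →  a;  E1 = ((a * -1) * (c + d))
8. [mul_one ←] (c + d)  →  ((c + d) * 1);  E1 = ((a * -1) * ((c + d) * 1))
9. [neg_neg ←] c  →  (- (- c));  E1 = ((a * -1) * (((- (- c)) + d) * 1))
10. [neg_neg ←] (((- (- c)) + d) * 1)  →  (- (- (((- (- c)) + d) * 1)));  this is E2

YES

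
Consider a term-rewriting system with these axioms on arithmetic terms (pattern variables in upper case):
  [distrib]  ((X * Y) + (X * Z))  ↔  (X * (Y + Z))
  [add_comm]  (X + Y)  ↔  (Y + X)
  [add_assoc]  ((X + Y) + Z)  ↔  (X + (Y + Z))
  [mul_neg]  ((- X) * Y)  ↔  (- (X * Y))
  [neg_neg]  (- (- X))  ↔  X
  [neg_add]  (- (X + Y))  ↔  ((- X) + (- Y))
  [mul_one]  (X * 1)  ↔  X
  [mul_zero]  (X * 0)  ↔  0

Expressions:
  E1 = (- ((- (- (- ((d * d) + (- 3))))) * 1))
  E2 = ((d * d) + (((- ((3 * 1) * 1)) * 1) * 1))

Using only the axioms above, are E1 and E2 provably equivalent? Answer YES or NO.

YES

(1) (- (- (- ((d * d) + (- 3)))))  =[neg_neg →]=  (- ((d * d) + (- 3)))    ⊢ (- ((- ((d * d) + (- 3))) * 1))
(2) ((- ((d * d) + (- 3))) * 1)  =[mul_one →]=  (- ((d * d) + (- 3)))    ⊢ (- (- ((d * d) + (- 3))))
(3) (- (- ((d * d) + (- 3))))  =[neg_neg →]=  ((d * d) + (- 3))
(4) (- 3)  =[mul_one ←]=  ((- 3) * 1)    ⊢ ((d * d) + ((- 3) * 1))
(5) 3  =[mul_one ←]=  (3 * 1)    ⊢ ((d * d) + ((- (3 * 1)) * 1))
(6) 3  =[mul_one ←]=  (3 * 1)    ⊢ ((d * d) + ((- ((3 * 1) * 1)) * 1))
(7) (- ((3 * 1) * 1))  =[mul_one ←]=  ((- ((3 * 1) * 1)) * 1)    ⊢ E2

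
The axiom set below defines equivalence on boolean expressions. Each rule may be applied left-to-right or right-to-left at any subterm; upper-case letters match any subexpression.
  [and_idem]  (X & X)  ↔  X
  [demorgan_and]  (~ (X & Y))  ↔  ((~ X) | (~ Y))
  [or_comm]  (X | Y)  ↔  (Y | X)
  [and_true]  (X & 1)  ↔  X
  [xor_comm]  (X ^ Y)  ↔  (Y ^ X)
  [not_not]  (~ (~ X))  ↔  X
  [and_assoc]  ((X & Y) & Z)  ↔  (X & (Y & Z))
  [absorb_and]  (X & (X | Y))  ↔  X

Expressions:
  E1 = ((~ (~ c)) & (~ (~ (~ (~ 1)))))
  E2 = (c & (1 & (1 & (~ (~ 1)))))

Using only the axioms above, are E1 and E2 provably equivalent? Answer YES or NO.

step 1: not_not (→) rewrites (~ (~ c)) into c, now (c & (~ (~ (~ (~ 1)))))
step 2: not_not (→) rewrites (~ (~ (~ 1))) into (~ 1), now (c & (~ (~ 1)))
step 3: not_not (→) rewrites (~ (~ 1)) into 1, now (c & 1)
step 4: and_idem (←) rewrites 1 into (1 & 1), now (c & (1 & 1))
step 5: and_true (←) rewrites 1 into (1 & 1), now (c & (1 & (1 & 1)))
step 6: not_not (←) rewrites 1 into (~ (~ 1)), which is E2

YES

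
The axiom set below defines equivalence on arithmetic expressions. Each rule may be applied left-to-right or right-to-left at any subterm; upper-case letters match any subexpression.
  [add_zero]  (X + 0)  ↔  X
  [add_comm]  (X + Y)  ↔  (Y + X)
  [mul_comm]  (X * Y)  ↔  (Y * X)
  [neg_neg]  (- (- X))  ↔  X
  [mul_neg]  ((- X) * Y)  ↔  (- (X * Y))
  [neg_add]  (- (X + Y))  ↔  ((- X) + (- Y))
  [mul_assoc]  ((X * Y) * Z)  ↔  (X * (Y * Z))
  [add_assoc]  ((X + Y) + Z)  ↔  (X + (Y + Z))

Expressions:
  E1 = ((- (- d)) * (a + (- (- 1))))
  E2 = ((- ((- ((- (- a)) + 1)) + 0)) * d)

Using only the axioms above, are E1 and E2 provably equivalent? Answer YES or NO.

(1) ((- (- d)) * (a + (- (- 1))))  =[mul_comm →]=  ((a + (- (- 1))) * (- (- d)))
(2) (- (- 1))  =[neg_neg →]=  1    ⊢ ((a + 1) * (- (- d)))
(3) (- (- d))  =[neg_neg →]=  d    ⊢ ((a + 1) * d)
(4) (a + 1)  =[neg_neg ←]=  (- (- (a + 1)))    ⊢ ((- (- (a + 1))) * d)
(5) a  =[neg_neg ←]=  (- (- a))    ⊢ ((- (- ((- (- a)) + 1))) * d)
(6) (- ((- (- a)) + 1))  =[add_zero ←]=  ((- ((- (- a)) + 1)) + 0)    ⊢ E2

YES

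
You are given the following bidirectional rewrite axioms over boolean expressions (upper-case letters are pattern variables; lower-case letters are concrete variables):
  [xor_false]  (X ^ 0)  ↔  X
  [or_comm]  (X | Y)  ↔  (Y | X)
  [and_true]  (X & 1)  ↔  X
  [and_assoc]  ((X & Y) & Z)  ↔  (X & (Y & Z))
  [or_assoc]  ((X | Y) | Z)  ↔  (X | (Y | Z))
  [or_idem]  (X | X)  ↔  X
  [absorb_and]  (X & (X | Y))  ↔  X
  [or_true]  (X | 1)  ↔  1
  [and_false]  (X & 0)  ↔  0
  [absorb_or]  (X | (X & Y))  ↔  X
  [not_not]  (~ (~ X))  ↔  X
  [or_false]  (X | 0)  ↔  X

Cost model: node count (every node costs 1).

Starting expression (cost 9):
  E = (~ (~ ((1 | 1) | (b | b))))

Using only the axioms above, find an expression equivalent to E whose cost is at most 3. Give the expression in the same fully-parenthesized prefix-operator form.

step 1: or_idem (→) rewrites (b | b) into b, now (~ (~ ((1 | 1) | b)))
step 2: or_idem (→) rewrites (1 | 1) into 1, now (~ (~ (1 | b)))
step 3: not_not (→) rewrites (~ (~ (1 | b))) into (1 | b), reaching cost 3 (bound 3)

(1 | b)   [cost 3]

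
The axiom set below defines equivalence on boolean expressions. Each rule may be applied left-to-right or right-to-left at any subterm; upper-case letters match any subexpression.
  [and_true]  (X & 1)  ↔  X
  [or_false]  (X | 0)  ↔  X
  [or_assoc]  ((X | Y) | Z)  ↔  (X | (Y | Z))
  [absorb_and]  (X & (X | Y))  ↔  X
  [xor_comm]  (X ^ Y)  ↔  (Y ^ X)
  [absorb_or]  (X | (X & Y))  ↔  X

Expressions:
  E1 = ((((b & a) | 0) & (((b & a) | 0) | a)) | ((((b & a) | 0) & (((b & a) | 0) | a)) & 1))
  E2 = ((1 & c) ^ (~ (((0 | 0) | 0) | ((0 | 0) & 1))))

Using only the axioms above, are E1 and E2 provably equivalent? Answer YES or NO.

Every axiom is a valid identity, so a rewrite proof would force E1 and E2 to agree under every assignment.
At a=0, b=0, c=0: E1 = 0 but E2 = 1; they differ, so no derivation exists.

NO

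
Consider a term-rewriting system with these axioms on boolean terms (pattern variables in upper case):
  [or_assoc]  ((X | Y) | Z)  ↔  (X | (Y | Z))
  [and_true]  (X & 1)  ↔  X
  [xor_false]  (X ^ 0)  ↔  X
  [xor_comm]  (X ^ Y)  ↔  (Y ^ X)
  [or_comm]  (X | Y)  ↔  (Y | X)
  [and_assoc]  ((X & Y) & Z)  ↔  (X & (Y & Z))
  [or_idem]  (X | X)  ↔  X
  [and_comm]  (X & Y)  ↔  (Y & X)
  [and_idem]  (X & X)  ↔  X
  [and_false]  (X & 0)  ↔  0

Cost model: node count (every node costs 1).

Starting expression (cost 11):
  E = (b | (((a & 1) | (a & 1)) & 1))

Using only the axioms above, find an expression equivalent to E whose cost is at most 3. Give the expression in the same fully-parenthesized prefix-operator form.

step 1: and_true (→) rewrites (((a & 1) | (a & 1)) & 1) into ((a & 1) | (a & 1)), now (b | ((a & 1) | (a & 1)))
step 2: or_idem (→) rewrites ((a & 1) | (a & 1)) into (a & 1), now (b | (a & 1))
step 3: and_true (→) rewrites (a & 1) into a, reaching cost 3 (bound 3)

(b | a)   [cost 3]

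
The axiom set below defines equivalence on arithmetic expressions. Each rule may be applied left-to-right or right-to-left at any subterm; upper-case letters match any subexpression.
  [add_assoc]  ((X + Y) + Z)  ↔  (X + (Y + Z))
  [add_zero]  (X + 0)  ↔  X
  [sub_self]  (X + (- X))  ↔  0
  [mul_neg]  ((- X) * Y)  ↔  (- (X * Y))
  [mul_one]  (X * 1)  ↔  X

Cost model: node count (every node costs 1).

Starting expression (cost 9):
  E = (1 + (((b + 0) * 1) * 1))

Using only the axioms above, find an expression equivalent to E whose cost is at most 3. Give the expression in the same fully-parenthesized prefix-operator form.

(1 + b)   [cost 3]

(1) (((b + 0) * 1) * 1)  =[mul_one →]=  ((b + 0) * 1)    ⊢ (1 + ((b + 0) * 1))
(2) (b + 0)  =[add_zero →]=  b    ⊢ (1 + (b * 1))
(3) (b * 1)  =[mul_one →]=  b    ⊢ cost 3, within 3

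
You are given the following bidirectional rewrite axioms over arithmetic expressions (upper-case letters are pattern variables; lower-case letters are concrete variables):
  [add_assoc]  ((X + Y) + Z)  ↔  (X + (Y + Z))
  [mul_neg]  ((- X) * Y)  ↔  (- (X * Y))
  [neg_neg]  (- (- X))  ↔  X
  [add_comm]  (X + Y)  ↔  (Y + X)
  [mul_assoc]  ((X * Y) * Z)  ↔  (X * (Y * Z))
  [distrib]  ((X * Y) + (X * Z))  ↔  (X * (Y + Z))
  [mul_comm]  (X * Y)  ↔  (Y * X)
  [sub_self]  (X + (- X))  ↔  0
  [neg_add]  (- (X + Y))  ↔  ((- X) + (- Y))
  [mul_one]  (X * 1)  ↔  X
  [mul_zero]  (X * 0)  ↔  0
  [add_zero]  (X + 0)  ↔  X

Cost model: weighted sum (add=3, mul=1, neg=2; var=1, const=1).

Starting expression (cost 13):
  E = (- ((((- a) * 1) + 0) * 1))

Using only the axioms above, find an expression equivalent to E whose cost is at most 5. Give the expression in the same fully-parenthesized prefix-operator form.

1. [mul_one →] ((- a) * 1)  →  (- a);  E = (- (((- a) + 0) * 1))
2. [add_zero →] ((- a) + 0)  →  (- a);  E = (- ((- a) * 1))
3. [mul_one →] ((- a) * 1)  →  (- a);  cost 5 ≤ 5, done

(- (- a))   [cost 5]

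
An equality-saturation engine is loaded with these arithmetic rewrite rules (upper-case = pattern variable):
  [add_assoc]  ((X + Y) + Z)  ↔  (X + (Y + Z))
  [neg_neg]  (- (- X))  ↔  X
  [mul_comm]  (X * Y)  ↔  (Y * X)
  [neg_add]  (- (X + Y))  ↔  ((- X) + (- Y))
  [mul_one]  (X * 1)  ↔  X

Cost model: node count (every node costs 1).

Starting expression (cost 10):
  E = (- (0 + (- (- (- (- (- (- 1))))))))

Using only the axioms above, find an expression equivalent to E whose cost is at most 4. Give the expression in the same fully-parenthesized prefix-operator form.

step 1: neg_neg (→) rewrites (- (- 1)) into 1, now (- (0 + (- (- (- (- 1))))))
step 2: neg_neg (→) rewrites (- (- (- 1))) into (- 1), now (- (0 + (- (- 1))))
step 3: neg_neg (→) rewrites (- (- 1)) into 1, reaching cost 4 (bound 4)

(- (0 + 1))   [cost 4]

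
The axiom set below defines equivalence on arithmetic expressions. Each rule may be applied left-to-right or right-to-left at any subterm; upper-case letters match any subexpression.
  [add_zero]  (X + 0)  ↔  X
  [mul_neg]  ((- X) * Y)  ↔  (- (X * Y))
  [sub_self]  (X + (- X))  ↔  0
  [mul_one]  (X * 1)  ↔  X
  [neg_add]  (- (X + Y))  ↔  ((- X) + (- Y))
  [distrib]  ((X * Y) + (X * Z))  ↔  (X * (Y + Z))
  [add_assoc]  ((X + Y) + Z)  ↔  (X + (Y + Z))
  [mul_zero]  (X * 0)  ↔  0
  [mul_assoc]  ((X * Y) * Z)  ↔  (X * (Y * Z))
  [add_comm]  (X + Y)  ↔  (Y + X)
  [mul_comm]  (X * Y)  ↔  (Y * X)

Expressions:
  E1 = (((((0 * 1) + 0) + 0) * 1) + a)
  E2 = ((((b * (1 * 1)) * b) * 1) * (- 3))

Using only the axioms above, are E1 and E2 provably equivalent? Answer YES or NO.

NO

The axioms are sound identities: if E1 ↔* E2 then E1 and E2 evaluate identically under any assignment.
Under a=0, b=1: E1 evaluates to 0, E2 to -3. Distinct ⇒ no rewrite sequence connects them.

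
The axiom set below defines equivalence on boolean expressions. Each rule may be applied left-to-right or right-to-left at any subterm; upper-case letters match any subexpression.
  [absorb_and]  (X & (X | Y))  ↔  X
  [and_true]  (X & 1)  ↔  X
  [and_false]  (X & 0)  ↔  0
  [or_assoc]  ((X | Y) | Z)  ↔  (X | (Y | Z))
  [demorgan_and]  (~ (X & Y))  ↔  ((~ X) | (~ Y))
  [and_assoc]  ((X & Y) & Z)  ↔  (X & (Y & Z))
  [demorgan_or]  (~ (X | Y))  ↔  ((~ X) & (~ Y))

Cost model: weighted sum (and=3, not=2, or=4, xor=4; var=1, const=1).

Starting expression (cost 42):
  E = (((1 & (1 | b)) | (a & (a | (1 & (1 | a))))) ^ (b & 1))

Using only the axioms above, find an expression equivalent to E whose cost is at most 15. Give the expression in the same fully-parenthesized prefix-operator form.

((1 | a) ^ (b & 1))   [cost 15]

step 1: absorb_and (→) rewrites (1 & (1 | a)) into 1, now (((1 & (1 | b)) | (a & (a | 1))) ^ (b & 1))
step 2: absorb_and (→) rewrites (a & (a | 1)) into a, now (((1 & (1 | b)) | a) ^ (b & 1))
step 3: absorb_and (→) rewrites (1 & (1 | b)) into 1, reaching cost 15 (bound 15)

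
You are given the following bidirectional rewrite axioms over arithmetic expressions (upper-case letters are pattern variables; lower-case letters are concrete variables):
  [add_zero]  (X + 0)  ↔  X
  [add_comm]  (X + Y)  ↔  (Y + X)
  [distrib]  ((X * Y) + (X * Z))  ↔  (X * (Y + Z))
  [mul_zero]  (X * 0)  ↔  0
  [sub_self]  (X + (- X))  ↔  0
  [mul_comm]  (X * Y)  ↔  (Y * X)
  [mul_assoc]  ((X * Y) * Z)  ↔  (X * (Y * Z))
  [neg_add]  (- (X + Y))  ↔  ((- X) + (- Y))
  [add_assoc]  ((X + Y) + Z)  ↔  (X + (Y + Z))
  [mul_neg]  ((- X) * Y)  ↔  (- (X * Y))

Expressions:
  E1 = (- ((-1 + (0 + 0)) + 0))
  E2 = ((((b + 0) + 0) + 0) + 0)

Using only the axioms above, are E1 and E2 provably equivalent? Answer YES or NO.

The axioms are sound identities: if E1 ↔* E2 then E1 and E2 evaluate identically under any assignment.
Under b=0: E1 evaluates to 1, E2 to 0. Distinct ⇒ no rewrite sequence connects them.

NO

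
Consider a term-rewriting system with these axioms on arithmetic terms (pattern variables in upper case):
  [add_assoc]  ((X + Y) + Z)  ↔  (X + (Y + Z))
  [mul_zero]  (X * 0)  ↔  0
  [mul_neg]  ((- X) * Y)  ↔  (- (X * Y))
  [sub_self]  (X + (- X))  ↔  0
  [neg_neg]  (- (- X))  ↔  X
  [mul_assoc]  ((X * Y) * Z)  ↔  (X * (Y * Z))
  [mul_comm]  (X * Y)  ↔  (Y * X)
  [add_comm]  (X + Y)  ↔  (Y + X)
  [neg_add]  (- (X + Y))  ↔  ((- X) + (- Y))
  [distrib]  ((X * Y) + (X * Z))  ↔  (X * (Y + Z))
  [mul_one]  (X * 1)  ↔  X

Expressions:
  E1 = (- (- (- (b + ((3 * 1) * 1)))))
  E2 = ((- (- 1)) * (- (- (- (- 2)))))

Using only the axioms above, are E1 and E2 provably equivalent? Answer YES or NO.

All listed rules preserve value, hence provable equivalence implies equal values everywhere; look for a separating assignment.
b=0 gives E1 ↦ -3, E2 ↦ 2; values differ ⇒ not provably equivalent.

NO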